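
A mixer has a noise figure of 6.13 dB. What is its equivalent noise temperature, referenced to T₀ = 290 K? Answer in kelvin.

900 K

F = 10^(6.13/10) = 4.10204
T_e = (F − 1)·T₀ = (4.10204 − 1) × 290 = 900 K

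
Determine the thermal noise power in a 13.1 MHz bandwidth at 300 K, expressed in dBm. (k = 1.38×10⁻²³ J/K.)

−102.7 dBm

P_n = kTB = 1.38×10⁻²³ × 300 × 1.31×10⁷ = 5.42×10⁻¹⁴ W
In dBm: 10 log₁₀(5.42×10⁻¹⁴ / 10⁻³) = −102.7 dBm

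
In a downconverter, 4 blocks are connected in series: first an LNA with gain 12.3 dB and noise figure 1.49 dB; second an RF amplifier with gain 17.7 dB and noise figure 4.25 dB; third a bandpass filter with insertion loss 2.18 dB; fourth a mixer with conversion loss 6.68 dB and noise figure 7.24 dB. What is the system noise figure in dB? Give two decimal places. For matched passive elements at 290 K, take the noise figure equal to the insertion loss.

Convert to linear (a loss of L dB is a gain of −L dB): F_i = 10^(NF_i/10), G_i = 10^(G_i,dB/10)
  Stage 1: F_1 = 10^(1.49/10) = 1.409, G_1 = 10^(12.3/10) = 16.98
  Stage 2: F_2 = 10^(4.25/10) = 2.661, G_2 = 10^(17.7/10) = 58.88
  Stage 3: F_3 = 10^(2.18/10) = 1.652, G_3 = 10^(−2.18/10) = 0.6053
  Stage 4: F_4 = 10^(7.24/10) = 5.297, G_4 = 10^(−6.68/10) = 0.2148
Friis cascade:
  F = 1.409 + (2.661 − 1)/16.98 + (1.652 − 1)/1000 + (5.297 − 1)/605.3 = 1.515
NF = 10 log₁₀(1.515) = 1.80 dB

1.80 dB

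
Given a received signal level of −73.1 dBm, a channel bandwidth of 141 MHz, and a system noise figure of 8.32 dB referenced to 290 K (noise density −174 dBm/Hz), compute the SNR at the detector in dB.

Noise floor: N = −174 + 10 log₁₀(B) + NF
10 log₁₀(1.41×10⁸) = 81.49 dB
N = −174 + 81.49 + 8.32 = −84.19 dBm
SNR = P_sig − N = −73.1 − (−84.19) = 11.09 dB → 11.1 dB

11.1 dB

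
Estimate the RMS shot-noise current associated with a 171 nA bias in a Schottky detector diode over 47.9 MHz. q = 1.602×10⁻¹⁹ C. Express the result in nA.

I_n = √(2qI·B)
2qI·B = 2 × 1.602×10⁻¹⁹ × 1.71×10⁻⁷ × 4.79×10⁷ = 2.62×10⁻¹⁸ A²
I_n = √(2.62×10⁻¹⁸) = 1.62×10⁻⁹ A = 1.62 nA

1.62 nA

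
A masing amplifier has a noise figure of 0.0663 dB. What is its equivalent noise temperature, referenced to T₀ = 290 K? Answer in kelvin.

F = 10^(0.0663/10) = 1.01538
T_e = (F − 1)·T₀ = (1.01538 − 1) × 290 = 4.46 K

4.46 K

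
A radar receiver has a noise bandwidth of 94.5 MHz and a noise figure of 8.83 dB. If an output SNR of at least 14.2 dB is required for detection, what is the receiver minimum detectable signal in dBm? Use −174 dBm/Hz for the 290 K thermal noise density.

−71.2 dBm

Sensitivity = −174 + 10 log₁₀(B) + NF + SNR_min
= −174 + 79.75 + 8.83 + 14.2
= −71.22 dBm → −71.2 dBm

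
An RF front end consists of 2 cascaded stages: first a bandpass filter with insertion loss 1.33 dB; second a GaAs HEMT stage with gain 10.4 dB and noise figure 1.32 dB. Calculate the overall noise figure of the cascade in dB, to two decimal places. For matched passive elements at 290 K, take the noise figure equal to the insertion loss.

2.65 dB

Convert to linear (a loss of L dB is a gain of −L dB): F_i = 10^(NF_i/10), G_i = 10^(G_i,dB/10)
  Stage 1: F_1 = 10^(1.33/10) = 1.358, G_1 = 10^(−1.33/10) = 0.7362
  Stage 2: F_2 = 10^(1.32/10) = 1.355, G_2 = 10^(10.4/10) = 10.96
Friis cascade:
  F = 1.358 + (1.355 − 1)/0.7362 = 1.841
NF = 10 log₁₀(1.841) = 2.65 dB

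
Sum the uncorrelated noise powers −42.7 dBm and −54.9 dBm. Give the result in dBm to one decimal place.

Convert to linear, add, convert back:
P₁ = 5.37×10⁻⁸ W, P₂ = 3.24×10⁻⁹ W
P_tot = 5.69×10⁻⁸ W → 10 log₁₀(P_tot / 10⁻³) = −42.4 dBm

−42.4 dBm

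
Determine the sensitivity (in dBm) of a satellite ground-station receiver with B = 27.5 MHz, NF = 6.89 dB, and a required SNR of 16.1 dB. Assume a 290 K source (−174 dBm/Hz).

−76.6 dBm

Sensitivity = −174 + 10 log₁₀(B) + NF + SNR_min
= −174 + 74.39 + 6.89 + 16.1
= −76.62 dBm → −76.6 dBm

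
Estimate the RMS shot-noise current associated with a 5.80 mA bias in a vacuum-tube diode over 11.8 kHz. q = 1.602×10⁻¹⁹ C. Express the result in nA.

4.68 nA

I_n = √(2qI·B)
2qI·B = 2 × 1.602×10⁻¹⁹ × 5.80×10⁻³ × 1.18×10⁴ = 2.19×10⁻¹⁷ A²
I_n = √(2.19×10⁻¹⁷) = 4.68×10⁻⁹ A = 4.68 nA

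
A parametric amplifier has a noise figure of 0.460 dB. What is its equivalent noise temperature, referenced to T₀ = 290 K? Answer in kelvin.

F = 10^(0.460/10) = 1.11173
T_e = (F − 1)·T₀ = (1.11173 − 1) × 290 = 32.4 K

32.4 K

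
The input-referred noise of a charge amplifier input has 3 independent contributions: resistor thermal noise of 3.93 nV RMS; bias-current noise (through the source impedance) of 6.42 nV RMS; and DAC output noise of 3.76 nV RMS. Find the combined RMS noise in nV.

Uncorrelated sources add in power (mean-square): V_tot = √(ΣV_i²)
V_tot = √[(3.93×10⁻⁹)² + (6.42×10⁻⁹)² + (3.76×10⁻⁹)²] = 8.41×10⁻⁹ V = 8.41 nV

8.41 nV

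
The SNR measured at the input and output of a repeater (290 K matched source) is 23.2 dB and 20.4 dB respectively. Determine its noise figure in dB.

NF (dB) = SNR_in(dB) − SNR_out(dB) when the source is at T₀
NF = 23.2 − 20.4 = 2.8 dB

2.8 dB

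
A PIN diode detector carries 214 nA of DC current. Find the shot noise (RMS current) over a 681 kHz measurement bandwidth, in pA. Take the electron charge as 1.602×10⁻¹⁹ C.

216 pA

I_n = √(2qI·B)
2qI·B = 2 × 1.602×10⁻¹⁹ × 2.14×10⁻⁷ × 6.81×10⁵ = 4.67×10⁻²⁰ A²
I_n = √(4.67×10⁻²⁰) = 2.16×10⁻¹⁰ A = 216 pA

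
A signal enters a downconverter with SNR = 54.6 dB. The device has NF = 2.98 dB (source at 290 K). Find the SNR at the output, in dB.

By definition F = SNR_in/SNR_out, so in dB: SNR_out = SNR_in − NF
SNR_out = 54.6 − 2.98 = 51.62 dB

51.62 dB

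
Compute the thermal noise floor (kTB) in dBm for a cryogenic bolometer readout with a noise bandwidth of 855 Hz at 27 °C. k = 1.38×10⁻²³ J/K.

T = 27 °C + 273.15 = 300.15 K
P_n = kTB = 1.38×10⁻²³ × 300.15 × 8.55×10² = 3.54×10⁻¹⁸ W
In dBm: 10 log₁₀(3.54×10⁻¹⁸ / 10⁻³) = −144.5 dBm

−144.5 dBm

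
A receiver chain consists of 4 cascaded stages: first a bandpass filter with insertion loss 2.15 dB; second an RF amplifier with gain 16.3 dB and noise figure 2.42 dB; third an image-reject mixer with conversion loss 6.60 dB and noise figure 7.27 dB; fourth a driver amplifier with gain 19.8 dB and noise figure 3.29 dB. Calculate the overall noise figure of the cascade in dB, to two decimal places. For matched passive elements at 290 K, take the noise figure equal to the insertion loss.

5.09 dB

Convert to linear (a loss of L dB is a gain of −L dB): F_i = 10^(NF_i/10), G_i = 10^(G_i,dB/10)
  Stage 1: F_1 = 10^(2.15/10) = 1.641, G_1 = 10^(−2.15/10) = 0.6095
  Stage 2: F_2 = 10^(2.42/10) = 1.746, G_2 = 10^(16.3/10) = 42.66
  Stage 3: F_3 = 10^(7.27/10) = 5.333, G_3 = 10^(−6.60/10) = 0.2188
  Stage 4: F_4 = 10^(3.29/10) = 2.133, G_4 = 10^(19.8/10) = 95.50
Friis cascade:
  F = 1.641 + (1.746 − 1)/0.6095 + (5.333 − 1)/26.00 + (2.133 − 1)/5.689 = 3.230
NF = 10 log₁₀(3.230) = 5.09 dB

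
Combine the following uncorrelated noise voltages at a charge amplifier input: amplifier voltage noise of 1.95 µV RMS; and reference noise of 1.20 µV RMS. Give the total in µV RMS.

Uncorrelated sources add in power (mean-square): V_tot = √(ΣV_i²)
V_tot = √[(1.95×10⁻⁶)² + (1.20×10⁻⁶)²] = 2.29×10⁻⁶ V = 2.29 µV

2.29 µV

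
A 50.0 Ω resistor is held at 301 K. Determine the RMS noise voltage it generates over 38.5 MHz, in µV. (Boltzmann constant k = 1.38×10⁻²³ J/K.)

V_n = √(4kTRB)
4kTRB = 4 × 1.38×10⁻²³ × 301 × 5.00×10¹ × 3.85×10⁷ = 3.20×10⁻¹¹ V²
V_n = √(3.20×10⁻¹¹) = 5.66×10⁻⁶ V = 5.66 µV

5.66 µV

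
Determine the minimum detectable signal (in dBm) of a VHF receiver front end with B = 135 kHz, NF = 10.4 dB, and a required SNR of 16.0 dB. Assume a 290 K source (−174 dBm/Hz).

Sensitivity = −174 + 10 log₁₀(B) + NF + SNR_min
= −174 + 51.3 + 10.4 + 16.0
= −96.3 dBm → −96.3 dBm

−96.3 dBm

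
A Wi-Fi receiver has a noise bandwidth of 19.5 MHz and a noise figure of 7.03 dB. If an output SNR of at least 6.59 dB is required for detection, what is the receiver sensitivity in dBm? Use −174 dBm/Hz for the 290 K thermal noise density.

−87.5 dBm

Sensitivity = −174 + 10 log₁₀(B) + NF + SNR_min
= −174 + 72.9 + 7.03 + 6.59
= −87.48 dBm → −87.5 dBm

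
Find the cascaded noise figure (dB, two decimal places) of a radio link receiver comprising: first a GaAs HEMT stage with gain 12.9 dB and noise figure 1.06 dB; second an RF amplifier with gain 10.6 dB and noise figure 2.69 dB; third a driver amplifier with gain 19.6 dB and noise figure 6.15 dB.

1.25 dB

Convert to linear (a loss of L dB is a gain of −L dB): F_i = 10^(NF_i/10), G_i = 10^(G_i,dB/10)
  Stage 1: F_1 = 10^(1.06/10) = 1.276, G_1 = 10^(12.9/10) = 19.50
  Stage 2: F_2 = 10^(2.69/10) = 1.858, G_2 = 10^(10.6/10) = 11.48
  Stage 3: F_3 = 10^(6.15/10) = 4.121, G_3 = 10^(19.6/10) = 91.20
Friis cascade:
  F = 1.276 + (1.858 − 1)/19.50 + (4.121 − 1)/223.9 = 1.334
NF = 10 log₁₀(1.334) = 1.25 dB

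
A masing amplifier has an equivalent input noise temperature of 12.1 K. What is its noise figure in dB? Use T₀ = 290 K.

F = 1 + T_e/T₀ = 1 + 12.1/290 = 1.04172
NF = 10 log₁₀(1.04172) = 0.178 dB

0.178 dB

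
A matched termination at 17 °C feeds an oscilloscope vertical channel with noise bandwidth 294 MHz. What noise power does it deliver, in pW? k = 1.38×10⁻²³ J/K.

1.18 pW

T = 17 °C + 273.15 = 290.15 K
P_n = kTB = 1.38×10⁻²³ × 290.15 × 2.94×10⁸ = 1.18×10⁻¹² W = 1.18 pW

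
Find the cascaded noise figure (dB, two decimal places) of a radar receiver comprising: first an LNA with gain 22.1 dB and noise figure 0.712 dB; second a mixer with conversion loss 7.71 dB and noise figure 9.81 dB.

Convert to linear (a loss of L dB is a gain of −L dB): F_i = 10^(NF_i/10), G_i = 10^(G_i,dB/10)
  Stage 1: F_1 = 10^(0.712/10) = 1.178, G_1 = 10^(22.1/10) = 162.2
  Stage 2: F_2 = 10^(9.81/10) = 9.572, G_2 = 10^(−7.71/10) = 0.1694
Friis cascade:
  F = 1.178 + (9.572 − 1)/162.2 = 1.231
NF = 10 log₁₀(1.231) = 0.90 dB

0.90 dB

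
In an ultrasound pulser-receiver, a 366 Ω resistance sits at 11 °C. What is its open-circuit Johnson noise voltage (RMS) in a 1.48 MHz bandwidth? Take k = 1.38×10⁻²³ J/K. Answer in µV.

2.91 µV

T = 11 °C + 273.15 = 284.15 K
V_n = √(4kTRB)
4kTRB = 4 × 1.38×10⁻²³ × 284.15 × 3.66×10² × 1.48×10⁶ = 8.50×10⁻¹² V²
V_n = √(8.50×10⁻¹²) = 2.91×10⁻⁶ V = 2.91 µV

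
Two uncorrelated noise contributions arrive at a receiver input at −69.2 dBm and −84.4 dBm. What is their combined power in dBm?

Convert to linear, add, convert back:
P₁ = 1.20×10⁻¹⁰ W, P₂ = 3.63×10⁻¹² W
P_tot = 1.24×10⁻¹⁰ W → 10 log₁₀(P_tot / 10⁻³) = −69.1 dBm

−69.1 dBm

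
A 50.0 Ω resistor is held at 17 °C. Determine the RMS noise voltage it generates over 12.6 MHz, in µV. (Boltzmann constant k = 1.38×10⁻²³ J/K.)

T = 17 °C + 273.15 = 290.15 K
V_n = √(4kTRB)
4kTRB = 4 × 1.38×10⁻²³ × 290.15 × 5.00×10¹ × 1.26×10⁷ = 1.01×10⁻¹¹ V²
V_n = √(1.01×10⁻¹¹) = 3.18×10⁻⁶ V = 3.18 µV

3.18 µV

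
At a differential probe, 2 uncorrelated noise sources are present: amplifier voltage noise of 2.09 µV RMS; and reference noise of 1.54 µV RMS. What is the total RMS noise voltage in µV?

2.60 µV

Uncorrelated sources add in power (mean-square): V_tot = √(ΣV_i²)
V_tot = √[(2.09×10⁻⁶)² + (1.54×10⁻⁶)²] = 2.60×10⁻⁶ V = 2.60 µV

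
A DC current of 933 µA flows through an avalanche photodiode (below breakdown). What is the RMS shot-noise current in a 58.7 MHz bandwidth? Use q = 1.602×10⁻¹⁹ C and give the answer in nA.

I_n = √(2qI·B)
2qI·B = 2 × 1.602×10⁻¹⁹ × 9.33×10⁻⁴ × 5.87×10⁷ = 1.75×10⁻¹⁴ A²
I_n = √(1.75×10⁻¹⁴) = 1.32×10⁻⁷ A = 132 nA

132 nA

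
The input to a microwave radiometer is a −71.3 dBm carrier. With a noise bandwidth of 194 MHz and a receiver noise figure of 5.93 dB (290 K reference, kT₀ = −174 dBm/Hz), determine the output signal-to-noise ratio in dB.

Noise floor: N = −174 + 10 log₁₀(B) + NF
10 log₁₀(1.94×10⁸) = 82.88 dB
N = −174 + 82.88 + 5.93 = −85.19 dBm
SNR = P_sig − N = −71.3 − (−85.19) = 13.89 dB → 13.9 dB

13.9 dB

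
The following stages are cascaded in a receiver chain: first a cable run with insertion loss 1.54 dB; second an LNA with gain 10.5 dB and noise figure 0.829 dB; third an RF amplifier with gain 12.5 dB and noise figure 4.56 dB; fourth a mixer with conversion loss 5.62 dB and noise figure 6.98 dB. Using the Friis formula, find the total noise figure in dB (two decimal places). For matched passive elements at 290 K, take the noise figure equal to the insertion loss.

Convert to linear (a loss of L dB is a gain of −L dB): F_i = 10^(NF_i/10), G_i = 10^(G_i,dB/10)
  Stage 1: F_1 = 10^(1.54/10) = 1.426, G_1 = 10^(−1.54/10) = 0.7015
  Stage 2: F_2 = 10^(0.829/10) = 1.210, G_2 = 10^(10.5/10) = 11.22
  Stage 3: F_3 = 10^(4.56/10) = 2.858, G_3 = 10^(12.5/10) = 17.78
  Stage 4: F_4 = 10^(6.98/10) = 4.989, G_4 = 10^(−5.62/10) = 0.2742
Friis cascade:
  F = 1.426 + (1.210 − 1)/0.7015 + (2.858 − 1)/7.870 + (4.989 − 1)/140.0 = 1.990
NF = 10 log₁₀(1.990) = 2.99 dB

2.99 dB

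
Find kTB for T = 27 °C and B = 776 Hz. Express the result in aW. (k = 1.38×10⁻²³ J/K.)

3.21 aW

T = 27 °C + 273.15 = 300.15 K
P_n = kTB = 1.38×10⁻²³ × 300.15 × 7.76×10² = 3.21×10⁻¹⁸ W = 3.21 aW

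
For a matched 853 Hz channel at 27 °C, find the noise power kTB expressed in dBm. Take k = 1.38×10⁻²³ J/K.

T = 27 °C + 273.15 = 300.15 K
P_n = kTB = 1.38×10⁻²³ × 300.15 × 8.53×10² = 3.53×10⁻¹⁸ W
In dBm: 10 log₁₀(3.53×10⁻¹⁸ / 10⁻³) = −144.5 dBm

−144.5 dBm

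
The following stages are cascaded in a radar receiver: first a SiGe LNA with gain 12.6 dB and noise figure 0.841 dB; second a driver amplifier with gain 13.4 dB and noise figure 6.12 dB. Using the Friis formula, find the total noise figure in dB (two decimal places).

1.41 dB

Convert to linear (a loss of L dB is a gain of −L dB): F_i = 10^(NF_i/10), G_i = 10^(G_i,dB/10)
  Stage 1: F_1 = 10^(0.841/10) = 1.214, G_1 = 10^(12.6/10) = 18.20
  Stage 2: F_2 = 10^(6.12/10) = 4.093, G_2 = 10^(13.4/10) = 21.88
Friis cascade:
  F = 1.214 + (4.093 − 1)/18.20 = 1.384
NF = 10 log₁₀(1.384) = 1.41 dB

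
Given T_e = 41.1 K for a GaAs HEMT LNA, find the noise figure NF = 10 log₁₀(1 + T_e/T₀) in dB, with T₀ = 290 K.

0.576 dB

F = 1 + T_e/T₀ = 1 + 41.1/290 = 1.14172
NF = 10 log₁₀(1.14172) = 0.576 dB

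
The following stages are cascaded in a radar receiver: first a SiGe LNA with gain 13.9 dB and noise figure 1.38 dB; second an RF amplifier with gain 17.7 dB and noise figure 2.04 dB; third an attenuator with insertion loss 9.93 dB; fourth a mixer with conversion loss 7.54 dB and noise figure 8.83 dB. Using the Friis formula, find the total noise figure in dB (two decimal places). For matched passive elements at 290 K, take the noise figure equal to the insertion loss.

1.61 dB

Convert to linear (a loss of L dB is a gain of −L dB): F_i = 10^(NF_i/10), G_i = 10^(G_i,dB/10)
  Stage 1: F_1 = 10^(1.38/10) = 1.374, G_1 = 10^(13.9/10) = 24.55
  Stage 2: F_2 = 10^(2.04/10) = 1.600, G_2 = 10^(17.7/10) = 58.88
  Stage 3: F_3 = 10^(9.93/10) = 9.840, G_3 = 10^(−9.93/10) = 0.1016
  Stage 4: F_4 = 10^(8.83/10) = 7.638, G_4 = 10^(−7.54/10) = 0.1762
Friis cascade:
  F = 1.374 + (1.600 − 1)/24.55 + (9.840 − 1)/1445 + (7.638 − 1)/146.9 = 1.450
NF = 10 log₁₀(1.450) = 1.61 dB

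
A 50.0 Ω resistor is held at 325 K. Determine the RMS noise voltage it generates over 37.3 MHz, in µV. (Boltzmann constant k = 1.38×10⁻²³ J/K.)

5.78 µV

V_n = √(4kTRB)
4kTRB = 4 × 1.38×10⁻²³ × 325 × 5.00×10¹ × 3.73×10⁷ = 3.35×10⁻¹¹ V²
V_n = √(3.35×10⁻¹¹) = 5.78×10⁻⁶ V = 5.78 µV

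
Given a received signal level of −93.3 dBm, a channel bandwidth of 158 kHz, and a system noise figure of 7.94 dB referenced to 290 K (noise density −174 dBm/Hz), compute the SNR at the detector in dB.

Noise floor: N = −174 + 10 log₁₀(B) + NF
10 log₁₀(1.58×10⁵) = 51.99 dB
N = −174 + 51.99 + 7.94 = −114.07 dBm
SNR = P_sig − N = −93.3 − (−114.07) = 20.77 dB → 20.8 dB

20.8 dB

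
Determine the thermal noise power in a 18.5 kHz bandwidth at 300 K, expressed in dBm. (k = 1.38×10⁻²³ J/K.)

−131.2 dBm

P_n = kTB = 1.38×10⁻²³ × 300 × 1.85×10⁴ = 7.66×10⁻¹⁷ W
In dBm: 10 log₁₀(7.66×10⁻¹⁷ / 10⁻³) = −131.2 dBm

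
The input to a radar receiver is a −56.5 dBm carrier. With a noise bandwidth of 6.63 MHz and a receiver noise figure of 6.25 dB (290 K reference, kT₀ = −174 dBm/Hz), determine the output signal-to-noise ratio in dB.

43.0 dB

Noise floor: N = −174 + 10 log₁₀(B) + NF
10 log₁₀(6.63×10⁶) = 68.22 dB
N = −174 + 68.22 + 6.25 = −99.53 dBm
SNR = P_sig − N = −56.5 − (−99.53) = 43.03 dB → 43.0 dB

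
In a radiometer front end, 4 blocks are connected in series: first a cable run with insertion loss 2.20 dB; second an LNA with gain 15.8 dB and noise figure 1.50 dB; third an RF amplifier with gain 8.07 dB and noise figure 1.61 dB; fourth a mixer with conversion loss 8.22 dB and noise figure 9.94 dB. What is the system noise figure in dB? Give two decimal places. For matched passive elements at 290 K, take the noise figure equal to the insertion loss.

Convert to linear (a loss of L dB is a gain of −L dB): F_i = 10^(NF_i/10), G_i = 10^(G_i,dB/10)
  Stage 1: F_1 = 10^(2.20/10) = 1.660, G_1 = 10^(−2.20/10) = 0.6026
  Stage 2: F_2 = 10^(1.50/10) = 1.413, G_2 = 10^(15.8/10) = 38.02
  Stage 3: F_3 = 10^(1.61/10) = 1.449, G_3 = 10^(8.07/10) = 6.412
  Stage 4: F_4 = 10^(9.94/10) = 9.863, G_4 = 10^(−8.22/10) = 0.1507
Friis cascade:
  F = 1.660 + (1.413 − 1)/0.6026 + (1.449 − 1)/22.91 + (9.863 − 1)/146.9 = 2.424
NF = 10 log₁₀(2.424) = 3.85 dB

3.85 dB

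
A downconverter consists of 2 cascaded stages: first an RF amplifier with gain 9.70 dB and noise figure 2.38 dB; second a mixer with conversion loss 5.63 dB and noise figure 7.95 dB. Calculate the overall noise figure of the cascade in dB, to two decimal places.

3.60 dB

Convert to linear (a loss of L dB is a gain of −L dB): F_i = 10^(NF_i/10), G_i = 10^(G_i,dB/10)
  Stage 1: F_1 = 10^(2.38/10) = 1.730, G_1 = 10^(9.70/10) = 9.333
  Stage 2: F_2 = 10^(7.95/10) = 6.237, G_2 = 10^(−5.63/10) = 0.2735
Friis cascade:
  F = 1.730 + (6.237 − 1)/9.333 = 2.291
NF = 10 log₁₀(2.291) = 3.60 dB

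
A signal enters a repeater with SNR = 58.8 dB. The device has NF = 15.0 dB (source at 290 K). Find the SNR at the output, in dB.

By definition F = SNR_in/SNR_out, so in dB: SNR_out = SNR_in − NF
SNR_out = 58.8 − 15.0 = 43.8 dB

43.8 dB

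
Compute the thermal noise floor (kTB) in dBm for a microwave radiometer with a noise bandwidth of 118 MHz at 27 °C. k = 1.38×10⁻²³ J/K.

T = 27 °C + 273.15 = 300.15 K
P_n = kTB = 1.38×10⁻²³ × 300.15 × 1.18×10⁸ = 4.89×10⁻¹³ W
In dBm: 10 log₁₀(4.89×10⁻¹³ / 10⁻³) = −93.1 dBm

−93.1 dBm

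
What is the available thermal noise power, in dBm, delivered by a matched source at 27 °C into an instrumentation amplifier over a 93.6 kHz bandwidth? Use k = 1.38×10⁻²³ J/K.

T = 27 °C + 273.15 = 300.15 K
P_n = kTB = 1.38×10⁻²³ × 300.15 × 9.36×10⁴ = 3.88×10⁻¹⁶ W
In dBm: 10 log₁₀(3.88×10⁻¹⁶ / 10⁻³) = −124.1 dBm

−124.1 dBm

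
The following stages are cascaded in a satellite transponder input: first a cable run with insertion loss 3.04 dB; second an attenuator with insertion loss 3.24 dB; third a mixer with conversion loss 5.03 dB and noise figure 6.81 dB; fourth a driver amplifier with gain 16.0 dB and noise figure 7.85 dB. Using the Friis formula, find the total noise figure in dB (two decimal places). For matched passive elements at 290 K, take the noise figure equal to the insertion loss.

19.51 dB

Convert to linear (a loss of L dB is a gain of −L dB): F_i = 10^(NF_i/10), G_i = 10^(G_i,dB/10)
  Stage 1: F_1 = 10^(3.04/10) = 2.014, G_1 = 10^(−3.04/10) = 0.4966
  Stage 2: F_2 = 10^(3.24/10) = 2.109, G_2 = 10^(−3.24/10) = 0.4742
  Stage 3: F_3 = 10^(6.81/10) = 4.797, G_3 = 10^(−5.03/10) = 0.3141
  Stage 4: F_4 = 10^(7.85/10) = 6.095, G_4 = 10^(16.0/10) = 39.81
Friis cascade:
  F = 2.014 + (2.109 − 1)/0.4966 + (4.797 − 1)/0.2355 + (6.095 − 1)/0.07396 = 89.26
NF = 10 log₁₀(89.26) = 19.51 dB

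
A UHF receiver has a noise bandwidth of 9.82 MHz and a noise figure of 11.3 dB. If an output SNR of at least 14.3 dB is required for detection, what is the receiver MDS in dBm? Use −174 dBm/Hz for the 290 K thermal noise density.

−78.5 dBm

Sensitivity = −174 + 10 log₁₀(B) + NF + SNR_min
= −174 + 69.92 + 11.3 + 14.3
= −78.48 dBm → −78.5 dBm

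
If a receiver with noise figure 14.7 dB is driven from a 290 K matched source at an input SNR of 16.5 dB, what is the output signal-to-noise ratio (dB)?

1.8 dB

By definition F = SNR_in/SNR_out, so in dB: SNR_out = SNR_in − NF
SNR_out = 16.5 − 14.7 = 1.8 dB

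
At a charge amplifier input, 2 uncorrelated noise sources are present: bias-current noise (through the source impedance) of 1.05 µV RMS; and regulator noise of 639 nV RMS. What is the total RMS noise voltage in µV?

Uncorrelated sources add in power (mean-square): V_tot = √(ΣV_i²)
V_tot = √[(1.05×10⁻⁶)² + (6.39×10⁻⁷)²] = 1.23×10⁻⁶ V = 1.23 µV

1.23 µV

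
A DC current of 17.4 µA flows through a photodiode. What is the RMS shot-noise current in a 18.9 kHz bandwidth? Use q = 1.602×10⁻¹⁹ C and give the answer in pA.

I_n = √(2qI·B)
2qI·B = 2 × 1.602×10⁻¹⁹ × 1.74×10⁻⁵ × 1.89×10⁴ = 1.05×10⁻¹⁹ A²
I_n = √(1.05×10⁻¹⁹) = 3.25×10⁻¹⁰ A = 325 pA

325 pA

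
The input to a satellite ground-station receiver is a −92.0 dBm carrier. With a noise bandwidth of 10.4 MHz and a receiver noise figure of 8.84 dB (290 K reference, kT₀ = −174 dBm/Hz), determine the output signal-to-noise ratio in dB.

Noise floor: N = −174 + 10 log₁₀(B) + NF
10 log₁₀(1.04×10⁷) = 70.17 dB
N = −174 + 70.17 + 8.84 = −94.99 dBm
SNR = P_sig − N = −92.0 − (−94.99) = 2.99 dB → 3.0 dB

3.0 dB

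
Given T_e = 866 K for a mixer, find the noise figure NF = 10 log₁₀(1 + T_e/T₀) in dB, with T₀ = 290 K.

F = 1 + T_e/T₀ = 1 + 866/290 = 3.98621
NF = 10 log₁₀(3.98621) = 6.01 dB

6.01 dB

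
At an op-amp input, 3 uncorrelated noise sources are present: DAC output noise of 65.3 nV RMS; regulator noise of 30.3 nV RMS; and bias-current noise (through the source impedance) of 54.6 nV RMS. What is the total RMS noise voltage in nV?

90.4 nV

Uncorrelated sources add in power (mean-square): V_tot = √(ΣV_i²)
V_tot = √[(6.53×10⁻⁸)² + (3.03×10⁻⁸)² + (5.46×10⁻⁸)²] = 9.04×10⁻⁸ V = 90.4 nV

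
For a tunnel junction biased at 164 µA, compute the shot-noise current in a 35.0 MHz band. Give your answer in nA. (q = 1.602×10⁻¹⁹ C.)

I_n = √(2qI·B)
2qI·B = 2 × 1.602×10⁻¹⁹ × 1.64×10⁻⁴ × 3.50×10⁷ = 1.84×10⁻¹⁵ A²
I_n = √(1.84×10⁻¹⁵) = 4.29×10⁻⁸ A = 42.9 nA

42.9 nA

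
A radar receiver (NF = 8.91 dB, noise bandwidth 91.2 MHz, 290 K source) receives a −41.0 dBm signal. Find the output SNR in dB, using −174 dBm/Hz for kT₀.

44.5 dB

Noise floor: N = −174 + 10 log₁₀(B) + NF
10 log₁₀(9.12×10⁷) = 79.6 dB
N = −174 + 79.6 + 8.91 = −85.49 dBm
SNR = P_sig − N = −41.0 − (−85.49) = 44.49 dB → 44.5 dB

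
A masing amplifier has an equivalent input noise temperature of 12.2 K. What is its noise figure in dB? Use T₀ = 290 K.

F = 1 + T_e/T₀ = 1 + 12.2/290 = 1.04207
NF = 10 log₁₀(1.04207) = 0.179 dB

0.179 dB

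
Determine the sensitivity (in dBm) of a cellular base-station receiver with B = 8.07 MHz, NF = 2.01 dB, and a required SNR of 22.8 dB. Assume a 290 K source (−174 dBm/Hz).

−80.1 dBm

Sensitivity = −174 + 10 log₁₀(B) + NF + SNR_min
= −174 + 69.07 + 2.01 + 22.8
= −80.12 dBm → −80.1 dBm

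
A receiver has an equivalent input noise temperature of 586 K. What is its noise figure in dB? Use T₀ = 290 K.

4.80 dB

F = 1 + T_e/T₀ = 1 + 586/290 = 3.02069
NF = 10 log₁₀(3.02069) = 4.80 dB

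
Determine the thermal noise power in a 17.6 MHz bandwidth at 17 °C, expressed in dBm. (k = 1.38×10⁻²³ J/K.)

T = 17 °C + 273.15 = 290.15 K
P_n = kTB = 1.38×10⁻²³ × 290.15 × 1.76×10⁷ = 7.05×10⁻¹⁴ W
In dBm: 10 log₁₀(7.05×10⁻¹⁴ / 10⁻³) = −101.5 dBm

−101.5 dBm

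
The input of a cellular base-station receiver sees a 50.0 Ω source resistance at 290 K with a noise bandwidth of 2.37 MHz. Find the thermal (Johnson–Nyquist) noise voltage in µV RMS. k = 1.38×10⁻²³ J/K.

V_n = √(4kTRB)
4kTRB = 4 × 1.38×10⁻²³ × 290 × 5.00×10¹ × 2.37×10⁶ = 1.90×10⁻¹² V²
V_n = √(1.90×10⁻¹²) = 1.38×10⁻⁶ V = 1.38 µV

1.38 µV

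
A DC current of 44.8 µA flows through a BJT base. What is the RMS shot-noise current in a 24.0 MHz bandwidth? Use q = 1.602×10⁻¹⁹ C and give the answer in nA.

18.6 nA

I_n = √(2qI·B)
2qI·B = 2 × 1.602×10⁻¹⁹ × 4.48×10⁻⁵ × 2.40×10⁷ = 3.44×10⁻¹⁶ A²
I_n = √(3.44×10⁻¹⁶) = 1.86×10⁻⁸ A = 18.6 nA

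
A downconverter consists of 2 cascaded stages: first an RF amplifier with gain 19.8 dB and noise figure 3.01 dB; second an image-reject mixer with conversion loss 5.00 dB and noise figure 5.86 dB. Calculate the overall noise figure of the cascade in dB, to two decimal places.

Convert to linear (a loss of L dB is a gain of −L dB): F_i = 10^(NF_i/10), G_i = 10^(G_i,dB/10)
  Stage 1: F_1 = 10^(3.01/10) = 2.000, G_1 = 10^(19.8/10) = 95.50
  Stage 2: F_2 = 10^(5.86/10) = 3.855, G_2 = 10^(−5.00/10) = 0.3162
Friis cascade:
  F = 2.000 + (3.855 − 1)/95.50 = 2.030
NF = 10 log₁₀(2.030) = 3.07 dB

3.07 dB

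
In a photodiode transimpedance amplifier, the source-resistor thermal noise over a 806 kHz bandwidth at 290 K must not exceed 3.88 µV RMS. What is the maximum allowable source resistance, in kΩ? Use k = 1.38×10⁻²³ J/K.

1.17 kΩ

Johnson–Nyquist: V_n = √(4kTRB) ⇒ R = V_n² / (4kTB)
4kTB = 4 × 1.38×10⁻²³ × 290 × 8.06×10⁵ = 1.29×10⁻¹⁴
R = (3.88×10⁻⁶)² / 1.29×10⁻¹⁴ = 1.17×10³ Ω = 1.17 kΩ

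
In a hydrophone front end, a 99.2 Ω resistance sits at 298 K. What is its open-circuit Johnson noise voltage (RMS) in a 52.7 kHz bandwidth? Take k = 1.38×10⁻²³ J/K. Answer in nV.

293 nV

V_n = √(4kTRB)
4kTRB = 4 × 1.38×10⁻²³ × 298 × 9.92×10¹ × 5.27×10⁴ = 8.60×10⁻¹⁴ V²
V_n = √(8.60×10⁻¹⁴) = 2.93×10⁻⁷ V = 293 nV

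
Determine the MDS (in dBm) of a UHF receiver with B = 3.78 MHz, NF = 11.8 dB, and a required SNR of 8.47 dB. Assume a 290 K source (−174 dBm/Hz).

−88.0 dBm

Sensitivity = −174 + 10 log₁₀(B) + NF + SNR_min
= −174 + 65.77 + 11.8 + 8.47
= −87.96 dBm → −88.0 dBm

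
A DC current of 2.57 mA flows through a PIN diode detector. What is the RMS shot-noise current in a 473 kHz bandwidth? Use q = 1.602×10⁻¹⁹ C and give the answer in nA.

19.7 nA

I_n = √(2qI·B)
2qI·B = 2 × 1.602×10⁻¹⁹ × 2.57×10⁻³ × 4.73×10⁵ = 3.89×10⁻¹⁶ A²
I_n = √(3.89×10⁻¹⁶) = 1.97×10⁻⁸ A = 19.7 nA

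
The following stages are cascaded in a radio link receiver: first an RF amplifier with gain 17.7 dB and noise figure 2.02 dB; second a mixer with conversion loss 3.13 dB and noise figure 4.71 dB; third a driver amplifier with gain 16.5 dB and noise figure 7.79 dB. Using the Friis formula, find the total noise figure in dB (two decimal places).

Convert to linear (a loss of L dB is a gain of −L dB): F_i = 10^(NF_i/10), G_i = 10^(G_i,dB/10)
  Stage 1: F_1 = 10^(2.02/10) = 1.592, G_1 = 10^(17.7/10) = 58.88
  Stage 2: F_2 = 10^(4.71/10) = 2.958, G_2 = 10^(−3.13/10) = 0.4864
  Stage 3: F_3 = 10^(7.79/10) = 6.012, G_3 = 10^(16.5/10) = 44.67
Friis cascade:
  F = 1.592 + (2.958 − 1)/58.88 + (6.012 − 1)/28.64 = 1.800
NF = 10 log₁₀(1.800) = 2.55 dB

2.55 dB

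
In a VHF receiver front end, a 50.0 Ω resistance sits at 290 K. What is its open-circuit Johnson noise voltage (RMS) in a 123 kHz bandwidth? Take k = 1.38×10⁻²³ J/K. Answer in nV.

V_n = √(4kTRB)
4kTRB = 4 × 1.38×10⁻²³ × 290 × 5.00×10¹ × 1.23×10⁵ = 9.84×10⁻¹⁴ V²
V_n = √(9.84×10⁻¹⁴) = 3.14×10⁻⁷ V = 314 nV

314 nV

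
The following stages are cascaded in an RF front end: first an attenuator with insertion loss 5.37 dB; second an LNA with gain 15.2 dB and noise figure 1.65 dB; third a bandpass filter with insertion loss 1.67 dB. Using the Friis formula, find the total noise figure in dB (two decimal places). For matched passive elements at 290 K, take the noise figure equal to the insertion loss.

7.06 dB

Convert to linear (a loss of L dB is a gain of −L dB): F_i = 10^(NF_i/10), G_i = 10^(G_i,dB/10)
  Stage 1: F_1 = 10^(5.37/10) = 3.443, G_1 = 10^(−5.37/10) = 0.2904
  Stage 2: F_2 = 10^(1.65/10) = 1.462, G_2 = 10^(15.2/10) = 33.11
  Stage 3: F_3 = 10^(1.67/10) = 1.469, G_3 = 10^(−1.67/10) = 0.6808
Friis cascade:
  F = 3.443 + (1.462 − 1)/0.2904 + (1.469 − 1)/9.616 = 5.084
NF = 10 log₁₀(5.084) = 7.06 dB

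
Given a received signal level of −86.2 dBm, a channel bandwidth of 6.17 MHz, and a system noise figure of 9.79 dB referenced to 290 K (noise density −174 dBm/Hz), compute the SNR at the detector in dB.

Noise floor: N = −174 + 10 log₁₀(B) + NF
10 log₁₀(6.17×10⁶) = 67.9 dB
N = −174 + 67.9 + 9.79 = −96.31 dBm
SNR = P_sig − N = −86.2 − (−96.31) = 10.11 dB → 10.1 dB

10.1 dB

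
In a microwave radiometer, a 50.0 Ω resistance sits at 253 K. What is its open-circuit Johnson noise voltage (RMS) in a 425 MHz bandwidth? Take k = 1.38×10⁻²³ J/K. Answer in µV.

V_n = √(4kTRB)
4kTRB = 4 × 1.38×10⁻²³ × 253 × 5.00×10¹ × 4.25×10⁸ = 2.97×10⁻¹⁰ V²
V_n = √(2.97×10⁻¹⁰) = 1.72×10⁻⁵ V = 17.2 µV

17.2 µV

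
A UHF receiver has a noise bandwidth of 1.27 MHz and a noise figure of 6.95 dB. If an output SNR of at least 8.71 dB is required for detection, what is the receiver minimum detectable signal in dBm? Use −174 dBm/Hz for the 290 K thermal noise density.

−97.3 dBm

Sensitivity = −174 + 10 log₁₀(B) + NF + SNR_min
= −174 + 61.04 + 6.95 + 8.71
= −97.30 dBm → −97.3 dBm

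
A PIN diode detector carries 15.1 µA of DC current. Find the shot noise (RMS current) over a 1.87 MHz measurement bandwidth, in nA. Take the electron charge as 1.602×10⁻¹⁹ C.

3.01 nA

I_n = √(2qI·B)
2qI·B = 2 × 1.602×10⁻¹⁹ × 1.51×10⁻⁵ × 1.87×10⁶ = 9.05×10⁻¹⁸ A²
I_n = √(9.05×10⁻¹⁸) = 3.01×10⁻⁹ A = 3.01 nA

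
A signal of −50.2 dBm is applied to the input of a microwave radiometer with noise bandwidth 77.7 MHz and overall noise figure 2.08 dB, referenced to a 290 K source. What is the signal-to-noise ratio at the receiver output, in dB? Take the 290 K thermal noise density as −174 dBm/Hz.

Noise floor: N = −174 + 10 log₁₀(B) + NF
10 log₁₀(7.77×10⁷) = 78.9 dB
N = −174 + 78.9 + 2.08 = −93.02 dBm
SNR = P_sig − N = −50.2 − (−93.02) = 42.82 dB → 42.8 dB

42.8 dB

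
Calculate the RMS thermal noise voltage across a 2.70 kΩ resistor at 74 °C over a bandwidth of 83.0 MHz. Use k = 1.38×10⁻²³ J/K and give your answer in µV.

T = 74 °C + 273.15 = 347.15 K
V_n = √(4kTRB)
4kTRB = 4 × 1.38×10⁻²³ × 347.15 × 2.70×10³ × 8.30×10⁷ = 4.29×10⁻⁹ V²
V_n = √(4.29×10⁻⁹) = 6.55×10⁻⁵ V = 65.5 µV

65.5 µV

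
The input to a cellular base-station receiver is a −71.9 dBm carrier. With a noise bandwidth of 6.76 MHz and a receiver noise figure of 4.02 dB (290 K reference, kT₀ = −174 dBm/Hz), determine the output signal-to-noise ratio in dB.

Noise floor: N = −174 + 10 log₁₀(B) + NF
10 log₁₀(6.76×10⁶) = 68.3 dB
N = −174 + 68.3 + 4.02 = −101.68 dBm
SNR = P_sig − N = −71.9 − (−101.68) = 29.78 dB → 29.8 dB

29.8 dB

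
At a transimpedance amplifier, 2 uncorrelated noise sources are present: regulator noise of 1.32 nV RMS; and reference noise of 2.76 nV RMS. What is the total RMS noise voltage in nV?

Uncorrelated sources add in power (mean-square): V_tot = √(ΣV_i²)
V_tot = √[(1.32×10⁻⁹)² + (2.76×10⁻⁹)²] = 3.06×10⁻⁹ V = 3.06 nV

3.06 nV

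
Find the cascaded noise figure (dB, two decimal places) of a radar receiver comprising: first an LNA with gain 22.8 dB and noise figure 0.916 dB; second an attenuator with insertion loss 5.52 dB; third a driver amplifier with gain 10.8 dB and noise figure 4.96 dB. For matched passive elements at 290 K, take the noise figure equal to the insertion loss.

1.10 dB

Convert to linear (a loss of L dB is a gain of −L dB): F_i = 10^(NF_i/10), G_i = 10^(G_i,dB/10)
  Stage 1: F_1 = 10^(0.916/10) = 1.235, G_1 = 10^(22.8/10) = 190.5
  Stage 2: F_2 = 10^(5.52/10) = 3.565, G_2 = 10^(−5.52/10) = 0.2805
  Stage 3: F_3 = 10^(4.96/10) = 3.133, G_3 = 10^(10.8/10) = 12.02
Friis cascade:
  F = 1.235 + (3.565 − 1)/190.5 + (3.133 − 1)/53.46 = 1.288
NF = 10 log₁₀(1.288) = 1.10 dB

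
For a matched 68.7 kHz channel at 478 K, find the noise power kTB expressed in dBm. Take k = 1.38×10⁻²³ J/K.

P_n = kTB = 1.38×10⁻²³ × 478 × 6.87×10⁴ = 4.53×10⁻¹⁶ W
In dBm: 10 log₁₀(4.53×10⁻¹⁶ / 10⁻³) = −123.4 dBm

−123.4 dBm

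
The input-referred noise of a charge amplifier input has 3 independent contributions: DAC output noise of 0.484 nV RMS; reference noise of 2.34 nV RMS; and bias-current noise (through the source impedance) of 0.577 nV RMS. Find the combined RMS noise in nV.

2.46 nV

Uncorrelated sources add in power (mean-square): V_tot = √(ΣV_i²)
V_tot = √[(4.84×10⁻¹⁰)² + (2.34×10⁻⁹)² + (5.77×10⁻¹⁰)²] = 2.46×10⁻⁹ V = 2.46 nV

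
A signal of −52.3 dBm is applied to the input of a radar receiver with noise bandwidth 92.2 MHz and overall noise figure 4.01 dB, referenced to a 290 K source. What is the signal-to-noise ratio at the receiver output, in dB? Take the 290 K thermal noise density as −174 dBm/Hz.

Noise floor: N = −174 + 10 log₁₀(B) + NF
10 log₁₀(9.22×10⁷) = 79.65 dB
N = −174 + 79.65 + 4.01 = −90.34 dBm
SNR = P_sig − N = −52.3 − (−90.34) = 38.04 dB → 38.0 dB

38.0 dB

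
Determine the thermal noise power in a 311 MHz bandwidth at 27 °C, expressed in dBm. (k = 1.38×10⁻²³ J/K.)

T = 27 °C + 273.15 = 300.15 K
P_n = kTB = 1.38×10⁻²³ × 300.15 × 3.11×10⁸ = 1.29×10⁻¹² W
In dBm: 10 log₁₀(1.29×10⁻¹² / 10⁻³) = −88.9 dBm

−88.9 dBm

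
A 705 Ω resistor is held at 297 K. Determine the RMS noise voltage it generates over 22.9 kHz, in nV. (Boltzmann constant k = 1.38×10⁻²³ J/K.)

514 nV

V_n = √(4kTRB)
4kTRB = 4 × 1.38×10⁻²³ × 297 × 7.05×10² × 2.29×10⁴ = 2.65×10⁻¹³ V²
V_n = √(2.65×10⁻¹³) = 5.14×10⁻⁷ V = 514 nV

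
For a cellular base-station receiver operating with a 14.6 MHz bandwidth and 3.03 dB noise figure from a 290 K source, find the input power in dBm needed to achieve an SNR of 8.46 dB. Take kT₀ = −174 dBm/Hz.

−90.9 dBm

Sensitivity = −174 + 10 log₁₀(B) + NF + SNR_min
= −174 + 71.64 + 3.03 + 8.46
= −90.87 dBm → −90.9 dBm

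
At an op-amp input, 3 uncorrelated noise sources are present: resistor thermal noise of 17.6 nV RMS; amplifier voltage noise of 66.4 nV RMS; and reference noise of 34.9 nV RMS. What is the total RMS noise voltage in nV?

Uncorrelated sources add in power (mean-square): V_tot = √(ΣV_i²)
V_tot = √[(1.76×10⁻⁸)² + (6.64×10⁻⁸)² + (3.49×10⁻⁸)²] = 7.71×10⁻⁸ V = 77.1 nV

77.1 nV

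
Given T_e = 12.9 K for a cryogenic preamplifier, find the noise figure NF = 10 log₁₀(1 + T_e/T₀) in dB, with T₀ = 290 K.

F = 1 + T_e/T₀ = 1 + 12.9/290 = 1.04448
NF = 10 log₁₀(1.04448) = 0.189 dB

0.189 dB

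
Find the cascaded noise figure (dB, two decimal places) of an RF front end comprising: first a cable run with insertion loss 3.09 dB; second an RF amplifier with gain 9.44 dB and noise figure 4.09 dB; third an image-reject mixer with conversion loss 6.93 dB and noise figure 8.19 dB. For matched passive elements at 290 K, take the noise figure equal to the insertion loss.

Convert to linear (a loss of L dB is a gain of −L dB): F_i = 10^(NF_i/10), G_i = 10^(G_i,dB/10)
  Stage 1: F_1 = 10^(3.09/10) = 2.037, G_1 = 10^(−3.09/10) = 0.4909
  Stage 2: F_2 = 10^(4.09/10) = 2.564, G_2 = 10^(9.44/10) = 8.790
  Stage 3: F_3 = 10^(8.19/10) = 6.592, G_3 = 10^(−6.93/10) = 0.2028
Friis cascade:
  F = 2.037 + (2.564 − 1)/0.4909 + (6.592 − 1)/4.315 = 6.520
NF = 10 log₁₀(6.520) = 8.14 dB

8.14 dB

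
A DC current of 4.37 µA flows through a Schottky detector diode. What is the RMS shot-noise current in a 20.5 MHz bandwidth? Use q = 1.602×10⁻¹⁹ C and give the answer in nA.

5.36 nA

I_n = √(2qI·B)
2qI·B = 2 × 1.602×10⁻¹⁹ × 4.37×10⁻⁶ × 2.05×10⁷ = 2.87×10⁻¹⁷ A²
I_n = √(2.87×10⁻¹⁷) = 5.36×10⁻⁹ A = 5.36 nA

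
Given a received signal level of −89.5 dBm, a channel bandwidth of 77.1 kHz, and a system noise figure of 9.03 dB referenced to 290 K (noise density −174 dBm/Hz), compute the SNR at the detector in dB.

Noise floor: N = −174 + 10 log₁₀(B) + NF
10 log₁₀(7.71×10⁴) = 48.87 dB
N = −174 + 48.87 + 9.03 = −116.10 dBm
SNR = P_sig − N = −89.5 − (−116.10) = 26.60 dB → 26.6 dB

26.6 dB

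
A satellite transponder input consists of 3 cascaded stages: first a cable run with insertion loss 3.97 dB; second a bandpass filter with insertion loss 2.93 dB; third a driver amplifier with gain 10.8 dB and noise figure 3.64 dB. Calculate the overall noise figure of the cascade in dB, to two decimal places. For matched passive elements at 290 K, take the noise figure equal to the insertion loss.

Convert to linear (a loss of L dB is a gain of −L dB): F_i = 10^(NF_i/10), G_i = 10^(G_i,dB/10)
  Stage 1: F_1 = 10^(3.97/10) = 2.495, G_1 = 10^(−3.97/10) = 0.4009
  Stage 2: F_2 = 10^(2.93/10) = 1.963, G_2 = 10^(−2.93/10) = 0.5093
  Stage 3: F_3 = 10^(3.64/10) = 2.312, G_3 = 10^(10.8/10) = 12.02
Friis cascade:
  F = 2.495 + (1.963 − 1)/0.4009 + (2.312 − 1)/0.2042 = 11.32
NF = 10 log₁₀(11.32) = 10.54 dB

10.54 dB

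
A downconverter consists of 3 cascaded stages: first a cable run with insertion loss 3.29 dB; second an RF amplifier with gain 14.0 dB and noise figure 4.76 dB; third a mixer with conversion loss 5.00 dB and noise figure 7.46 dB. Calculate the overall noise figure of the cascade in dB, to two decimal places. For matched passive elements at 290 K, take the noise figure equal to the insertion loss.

8.31 dB

Convert to linear (a loss of L dB is a gain of −L dB): F_i = 10^(NF_i/10), G_i = 10^(G_i,dB/10)
  Stage 1: F_1 = 10^(3.29/10) = 2.133, G_1 = 10^(−3.29/10) = 0.4688
  Stage 2: F_2 = 10^(4.76/10) = 2.992, G_2 = 10^(14.0/10) = 25.12
  Stage 3: F_3 = 10^(7.46/10) = 5.572, G_3 = 10^(−5.00/10) = 0.3162
Friis cascade:
  F = 2.133 + (2.992 − 1)/0.4688 + (5.572 − 1)/11.78 = 6.771
NF = 10 log₁₀(6.771) = 8.31 dB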